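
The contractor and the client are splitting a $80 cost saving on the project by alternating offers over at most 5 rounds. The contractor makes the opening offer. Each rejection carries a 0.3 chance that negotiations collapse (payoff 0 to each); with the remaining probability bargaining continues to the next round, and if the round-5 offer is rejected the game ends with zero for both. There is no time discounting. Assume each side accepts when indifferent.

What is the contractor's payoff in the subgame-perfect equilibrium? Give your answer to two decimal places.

54.97

By backward induction:
Round 5 (the contractor proposes): the client will accept anything ≥ 0, so the contractor offers 0 and keeps 80.
Round 4 (the client proposes): rejecting gives the contractor an expected 0.7 × 80 = 56; the client offers that and keeps 24.
Round 3 (the contractor proposes): rejecting gives the client an expected 0.7 × 24 = 16.8. The contractor offers 16.8 and keeps 80 − 16.8 = 63.2.
Round 2 (the client proposes): rejecting gives the contractor an expected 0.7 × 63.2 = 44.24. The client offers 44.24 and keeps 80 − 44.24 = 35.76.
Round 1 (the contractor proposes): rejecting gives the client an expected 0.7 × 35.76 = 25.032, so the contractor offers 25.032, keeping 54.968.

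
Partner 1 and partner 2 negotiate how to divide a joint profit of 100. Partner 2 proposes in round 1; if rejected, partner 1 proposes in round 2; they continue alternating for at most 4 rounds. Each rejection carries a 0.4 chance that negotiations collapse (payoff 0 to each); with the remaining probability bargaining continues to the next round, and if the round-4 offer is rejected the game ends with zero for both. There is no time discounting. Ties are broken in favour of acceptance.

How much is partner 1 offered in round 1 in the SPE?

By backward induction:
Round 4 (partner 1 proposes): rejection yields 0 for partner 2; partner 1 offers 0 and keeps 100.
Round 3 (partner 2 proposes): rejecting gives partner 1 an expected 0.6 × 100 = 60, so partner 2 offers 60, keeping 40.
Round 2 (partner 1 proposes): rejecting gives partner 2 an expected 0.6 × 40 = 24, so partner 1 offers 24, keeping 76.
Round 1 (partner 2 proposes): rejecting gives partner 1 an expected 0.6 × 76 = 45.6; partner 2 offers that and keeps 54.4.

45.6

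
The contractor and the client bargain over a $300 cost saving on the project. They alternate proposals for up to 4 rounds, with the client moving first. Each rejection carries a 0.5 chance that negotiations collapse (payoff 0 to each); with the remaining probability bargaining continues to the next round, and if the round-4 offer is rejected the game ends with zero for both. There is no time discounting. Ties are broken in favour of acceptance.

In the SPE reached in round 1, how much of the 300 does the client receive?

187.5

Round 4 (the contractor proposes): the client will accept anything ≥ 0, so the contractor offers 0 and keeps 300.
Round 3 (the client proposes): rejecting gives the contractor an expected 0.5 × 300 = 150, so the client offers 150, keeping 150.
Round 2 (the contractor proposes): rejecting gives the client an expected 0.5 × 150 = 75. The contractor offers 75 and keeps 300 − 75 = 225.
Round 1 (the client proposes): rejecting gives the contractor an expected 0.5 × 225 = 112.5, so the client offers 112.5, keeping 187.5.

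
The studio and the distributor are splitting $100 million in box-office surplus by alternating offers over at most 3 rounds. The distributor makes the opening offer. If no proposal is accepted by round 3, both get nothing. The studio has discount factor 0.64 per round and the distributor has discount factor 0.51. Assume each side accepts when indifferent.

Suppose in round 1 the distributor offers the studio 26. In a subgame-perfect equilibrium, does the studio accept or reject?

Reject

Round 3 (the distributor proposes): rejection yields 0 for the studio; the distributor offers 0 and keeps 100.
Round 2 (the studio proposes): the distributor can get 100 next round, worth 0.51 × 100 = 51 now; the studio offers that and keeps 49.
So by rejecting in round 1, the studio gets 49 next round, worth 0.64 × 49 = 31.36 now.
Offer 26 < 31.36, so the studio rejects.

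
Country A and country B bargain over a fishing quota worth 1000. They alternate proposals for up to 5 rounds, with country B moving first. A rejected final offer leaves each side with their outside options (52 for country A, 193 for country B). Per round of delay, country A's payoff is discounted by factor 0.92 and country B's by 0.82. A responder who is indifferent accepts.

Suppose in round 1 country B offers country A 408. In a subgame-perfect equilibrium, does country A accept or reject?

Round 5 (country B proposes): country A gets 52 if talks fail, so country B offers 52 and keeps 948.
Round 4 (country A proposes): country B can get 948 next round, worth 0.82 × 948 = 777.36 now; country A offers that and keeps 222.64.
Round 3 (country B proposes): country A can get 222.64 next round, worth 0.92 × 222.64 = 204.8288 now. Country B offers 204.8288 and keeps 1000 − 204.8288 = 795.1712.
Round 2 (country A proposes): country B can get 795.1712 next round, worth 0.82 × 795.1712 = 652.040384 now; country A offers that and keeps 347.959616.
So by rejecting in round 1, country A gets 347.959616 next round, worth 0.92 × 347.959616 = 320.12284672 now.
Offer 408 ≥ 320.12284672, so country A accepts.

Accept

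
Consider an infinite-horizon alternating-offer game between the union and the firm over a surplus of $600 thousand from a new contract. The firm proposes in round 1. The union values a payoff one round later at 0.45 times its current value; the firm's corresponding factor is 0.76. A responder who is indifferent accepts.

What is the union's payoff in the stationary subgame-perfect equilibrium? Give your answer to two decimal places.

In a stationary SPE each proposer offers the other exactly their discounted continuation value.
If the firm keeps x when proposing and the union keeps y when proposing, then x = 600 − 0.45y and y = 600 − 0.76x.
Solving: x = 600(1 − 0.45) / (1 − 0.76·0.45) = 330 / 0.658 ≈ 501.5198.
The union gets 600 − 501.5198 ≈ 98.4802.

98.48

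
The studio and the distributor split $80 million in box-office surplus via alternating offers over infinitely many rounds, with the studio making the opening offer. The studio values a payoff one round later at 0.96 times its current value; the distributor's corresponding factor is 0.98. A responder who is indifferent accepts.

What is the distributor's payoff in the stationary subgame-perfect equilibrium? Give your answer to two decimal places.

Let x be the studio's share when the studio proposes and y be the distributor's share when the distributor proposes.
The distributor accepts iff offered ≥ 0.98·y, so x = 80 − 0.98y. Symmetrically y = 80 − 0.96x.
Substituting: x = 80 − 0.98(80 − 0.96x), giving x(1 − 0.96·0.98) = 80(1 − 0.98).
So x = 80 × 0.02 / 0.0592 ≈ 27.0270, and the distributor receives 80 − x ≈ 52.9730.

52.97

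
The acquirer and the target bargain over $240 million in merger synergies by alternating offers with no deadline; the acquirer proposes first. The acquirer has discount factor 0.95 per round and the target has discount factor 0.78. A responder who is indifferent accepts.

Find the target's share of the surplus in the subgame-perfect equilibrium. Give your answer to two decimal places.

36.14

In a stationary SPE each proposer offers the other exactly their discounted continuation value.
If the acquirer keeps x when proposing and the target keeps y when proposing, then x = 240 − 0.78y and y = 240 − 0.95x.
Solving: x = 240(1 − 0.78) / (1 − 0.95·0.78) = 52.8 / 0.259 ≈ 203.8610.
The target gets 240 − 203.8610 ≈ 36.1390.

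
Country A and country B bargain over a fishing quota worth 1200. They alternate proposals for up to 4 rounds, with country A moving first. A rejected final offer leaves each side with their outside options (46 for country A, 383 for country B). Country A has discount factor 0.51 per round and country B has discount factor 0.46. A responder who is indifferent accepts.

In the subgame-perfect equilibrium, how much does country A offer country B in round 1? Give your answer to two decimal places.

395.02

Solve by backward induction from round 4.
Round 4 (country B proposes): country A gets 46 if talks fail, so country B offers 46 and keeps 1154.
Round 3 (country A proposes): country B can get 1154 next round, worth 0.46 × 1154 = 530.84 now; country A offers that and keeps 669.16.
Round 2 (country B proposes): country A can get 669.16 next round, worth 0.51 × 669.16 = 341.2716 now; country B offers that and keeps 858.7284.
Round 1 (country A proposes): country B can get 858.7284 next round, worth 0.46 × 858.7284 = 395.015064 now, so country A offers 395.015064, keeping 804.984936.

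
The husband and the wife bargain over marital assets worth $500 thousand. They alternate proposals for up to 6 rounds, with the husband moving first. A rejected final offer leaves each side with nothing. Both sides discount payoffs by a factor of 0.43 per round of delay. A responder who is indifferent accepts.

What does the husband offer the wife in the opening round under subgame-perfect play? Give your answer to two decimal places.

By backward induction:
Round 6 (the wife proposes): rejection yields 0 for the husband; the wife offers 0 and keeps 500.
Round 5 (the husband proposes): the wife can get 500 next round, worth 0.43 × 500 = 215 now. The husband offers 215 and keeps 500 − 215 = 285.
Round 4 (the wife proposes): the husband can get 285 next round, worth 0.43 × 285 = 122.55 now. The wife offers 122.55 and keeps 500 − 122.55 = 377.45.
Round 3 (the husband proposes): the wife can get 377.45 next round, worth 0.43 × 377.45 = 162.3035 now; the husband offers that and keeps 337.6965.
Round 2 (the wife proposes): the husband can get 337.6965 next round, worth 0.43 × 337.6965 = 145.209495 now. The wife offers 145.209495 and keeps 500 − 145.209495 = 354.790505.
Round 1 (the husband proposes): the wife can get 354.790505 next round, worth 0.43 × 354.790505 = 152.55991715 now. The husband offers 152.55991715 and keeps 500 − 152.55991715 = 347.44008285.

152.56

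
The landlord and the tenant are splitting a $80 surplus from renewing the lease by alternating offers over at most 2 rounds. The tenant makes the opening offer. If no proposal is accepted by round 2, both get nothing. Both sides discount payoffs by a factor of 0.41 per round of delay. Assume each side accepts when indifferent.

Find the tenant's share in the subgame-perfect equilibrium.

47.2

By backward induction:
Round 2 (the landlord proposes): the tenant will accept anything ≥ 0, so the landlord offers 0 and keeps 80.
Round 1 (the tenant proposes): the landlord can get 80 next round, worth 0.41 × 80 = 32.8 now, so the tenant offers 32.8, keeping 47.2.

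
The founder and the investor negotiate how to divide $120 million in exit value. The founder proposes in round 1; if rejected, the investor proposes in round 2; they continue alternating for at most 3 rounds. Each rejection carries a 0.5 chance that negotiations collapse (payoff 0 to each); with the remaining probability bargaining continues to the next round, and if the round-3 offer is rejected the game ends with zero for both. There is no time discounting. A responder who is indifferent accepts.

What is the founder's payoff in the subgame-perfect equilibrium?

By backward induction:
Round 3 (the founder proposes): rejection yields 0 for the investor; the founder offers 0 and keeps 120.
Round 2 (the investor proposes): rejecting gives the founder an expected 0.5 × 120 = 60. The investor offers 60 and keeps 120 − 60 = 60.
Round 1 (the founder proposes): rejecting gives the investor an expected 0.5 × 60 = 30, so the founder offers 30, keeping 90.

90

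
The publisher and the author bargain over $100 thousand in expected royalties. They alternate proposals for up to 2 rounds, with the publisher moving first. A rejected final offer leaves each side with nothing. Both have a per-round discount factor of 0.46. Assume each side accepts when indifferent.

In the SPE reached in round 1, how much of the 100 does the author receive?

Solve by backward induction from round 2.
Round 2 (the author proposes): rejection yields 0 for the publisher; the author offers 0 and keeps 100.
Round 1 (the publisher proposes): the author can get 100 next round, worth 0.46 × 100 = 46 now, so the publisher offers 46, keeping 54.

46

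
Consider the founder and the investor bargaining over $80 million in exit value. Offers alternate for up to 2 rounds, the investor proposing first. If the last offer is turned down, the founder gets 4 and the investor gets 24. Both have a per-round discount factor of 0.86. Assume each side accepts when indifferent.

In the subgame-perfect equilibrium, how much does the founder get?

Round 2 (the founder proposes): the investor gets 24 if talks fail, so the founder offers 24 and keeps 56.
Round 1 (the investor proposes): the founder can get 56 next round, worth 0.86 × 56 = 48.16 now. The investor offers 48.16 and keeps 80 − 48.16 = 31.84.

48.16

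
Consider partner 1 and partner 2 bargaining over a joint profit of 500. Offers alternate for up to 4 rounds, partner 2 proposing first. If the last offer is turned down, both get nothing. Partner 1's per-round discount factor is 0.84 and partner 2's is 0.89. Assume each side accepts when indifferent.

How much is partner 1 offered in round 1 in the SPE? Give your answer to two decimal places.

Work backward from the last round.
Round 4 (partner 1 proposes): rejection yields 0 for partner 2; partner 1 offers 0 and keeps 500.
Round 3 (partner 2 proposes): partner 1 can get 500 next round, worth 0.84 × 500 = 420 now. Partner 2 offers 420 and keeps 500 − 420 = 80.
Round 2 (partner 1 proposes): partner 2 can get 80 next round, worth 0.89 × 80 = 71.2 now, so partner 1 offers 71.2, keeping 428.8.
Round 1 (partner 2 proposes): partner 1 can get 428.8 next round, worth 0.84 × 428.8 = 360.192 now. Partner 2 offers 360.192 and keeps 500 − 360.192 = 139.808.

360.19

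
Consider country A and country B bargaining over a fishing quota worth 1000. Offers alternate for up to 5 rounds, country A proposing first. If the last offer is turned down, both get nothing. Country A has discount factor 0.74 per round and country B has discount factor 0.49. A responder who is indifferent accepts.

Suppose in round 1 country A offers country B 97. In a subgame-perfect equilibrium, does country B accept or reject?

Reject

Round 5 (country A proposes): rejection yields 0 for country B; country A offers 0 and keeps 1000.
Round 4 (country B proposes): country A can get 1000 next round, worth 0.74 × 1000 = 740 now; country B offers that and keeps 260.
Round 3 (country A proposes): country B can get 260 next round, worth 0.49 × 260 = 127.4 now; country A offers that and keeps 872.6.
Round 2 (country B proposes): country A can get 872.6 next round, worth 0.74 × 872.6 = 645.724 now, so country B offers 645.724, keeping 354.276.
So by rejecting in round 1, country B gets 354.276 next round, worth 0.49 × 354.276 = 173.59524 now.
Offer 97 < 173.59524, so country B rejects.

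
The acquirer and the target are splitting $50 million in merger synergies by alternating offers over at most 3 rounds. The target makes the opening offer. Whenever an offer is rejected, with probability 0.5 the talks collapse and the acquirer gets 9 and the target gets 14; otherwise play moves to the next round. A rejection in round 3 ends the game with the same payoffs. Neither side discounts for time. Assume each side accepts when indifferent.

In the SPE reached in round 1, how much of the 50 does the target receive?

34.25

Round 3 (the target proposes): the acquirer gets 9 if talks fail, so the target offers 9 and keeps 41.
Round 2 (the acquirer proposes): rejecting gives the target an expected 0.5 × 41 + 0.5 × 14 = 27.5. The acquirer offers 27.5 and keeps 50 − 27.5 = 22.5.
Round 1 (the target proposes): rejecting gives the acquirer an expected 0.5 × 22.5 + 0.5 × 9 = 15.75; the target offers that and keeps 34.25.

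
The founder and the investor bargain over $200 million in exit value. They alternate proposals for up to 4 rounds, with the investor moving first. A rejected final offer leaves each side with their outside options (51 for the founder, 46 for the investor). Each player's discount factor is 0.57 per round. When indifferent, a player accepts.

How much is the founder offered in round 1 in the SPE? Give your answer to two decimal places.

Solve by backward induction from round 4.
Round 4 (the founder proposes): the investor gets 46 if talks fail, so the founder offers 46 and keeps 154.
Round 3 (the investor proposes): the founder can get 154 next round, worth 0.57 × 154 = 87.78 now; the investor offers that and keeps 112.22.
Round 2 (the founder proposes): the investor can get 112.22 next round, worth 0.57 × 112.22 = 63.9654 now. The founder offers 63.9654 and keeps 200 − 63.9654 = 136.0346.
Round 1 (the investor proposes): the founder can get 136.0346 next round, worth 0.57 × 136.0346 = 77.539722 now. The investor offers 77.539722 and keeps 200 − 77.539722 = 122.460278.

77.54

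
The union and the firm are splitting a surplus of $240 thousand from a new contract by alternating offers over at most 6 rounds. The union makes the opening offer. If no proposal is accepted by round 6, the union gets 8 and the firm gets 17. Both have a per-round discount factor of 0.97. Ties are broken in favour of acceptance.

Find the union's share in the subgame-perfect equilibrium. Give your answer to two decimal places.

Round 6 (the firm proposes): the union gets 8 if talks fail, so the firm offers 8 and keeps 232.
Round 5 (the union proposes): the firm can get 232 next round, worth 0.97 × 232 = 225.04 now; the union offers that and keeps 14.96.
Round 4 (the firm proposes): the union can get 14.96 next round, worth 0.97 × 14.96 = 14.5112 now, so the firm offers 14.5112, keeping 225.4888.
Round 3 (the union proposes): the firm can get 225.4888 next round, worth 0.97 × 225.4888 = 218.724136 now; the union offers that and keeps 21.275864.
Round 2 (the firm proposes): the union can get 21.275864 next round, worth 0.97 × 21.275864 = 20.63758808 now, so the firm offers 20.63758808, keeping 219.36241192.
Round 1 (the union proposes): the firm can get 219.36241192 next round, worth 0.97 × 219.36241192 = 212.7815395624 now, so the union offers 212.7815395624, keeping 27.2184604376.

27.22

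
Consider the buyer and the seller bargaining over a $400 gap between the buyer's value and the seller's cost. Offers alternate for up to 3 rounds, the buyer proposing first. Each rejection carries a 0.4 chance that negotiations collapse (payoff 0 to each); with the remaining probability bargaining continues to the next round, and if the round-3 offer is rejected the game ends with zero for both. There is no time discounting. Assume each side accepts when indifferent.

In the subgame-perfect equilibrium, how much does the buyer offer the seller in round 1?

By backward induction:
Round 3 (the buyer proposes): rejection yields 0 for the seller; the buyer offers 0 and keeps 400.
Round 2 (the seller proposes): rejecting gives the buyer an expected 0.6 × 400 = 240, so the seller offers 240, keeping 160.
Round 1 (the buyer proposes): rejecting gives the seller an expected 0.6 × 160 = 96, so the buyer offers 96, keeping 304.

96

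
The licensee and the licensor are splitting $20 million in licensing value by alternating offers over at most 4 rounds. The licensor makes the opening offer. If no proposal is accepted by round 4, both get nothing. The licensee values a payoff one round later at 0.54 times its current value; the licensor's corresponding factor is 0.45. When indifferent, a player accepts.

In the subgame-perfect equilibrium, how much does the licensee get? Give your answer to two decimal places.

8.56

By backward induction:
Round 4 (the licensee proposes): the licensor will accept anything ≥ 0, so the licensee offers 0 and keeps 20.
Round 3 (the licensor proposes): the licensee can get 20 next round, worth 0.54 × 20 = 10.8 now. The licensor offers 10.8 and keeps 20 − 10.8 = 9.2.
Round 2 (the licensee proposes): the licensor can get 9.2 next round, worth 0.45 × 9.2 = 4.14 now, so the licensee offers 4.14, keeping 15.86.
Round 1 (the licensor proposes): the licensee can get 15.86 next round, worth 0.54 × 15.86 = 8.5644 now; the licensor offers that and keeps 11.4356.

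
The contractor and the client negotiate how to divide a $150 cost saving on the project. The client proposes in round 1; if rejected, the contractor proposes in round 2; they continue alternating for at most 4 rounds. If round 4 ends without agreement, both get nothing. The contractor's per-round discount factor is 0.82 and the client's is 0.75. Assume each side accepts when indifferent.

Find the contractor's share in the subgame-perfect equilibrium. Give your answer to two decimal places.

Work backward from the last round.
Round 4 (the contractor proposes): rejection yields 0 for the client; the contractor offers 0 and keeps 150.
Round 3 (the client proposes): the contractor can get 150 next round, worth 0.82 × 150 = 123 now; the client offers that and keeps 27.
Round 2 (the contractor proposes): the client can get 27 next round, worth 0.75 × 27 = 20.25 now, so the contractor offers 20.25, keeping 129.75.
Round 1 (the client proposes): the contractor can get 129.75 next round, worth 0.82 × 129.75 = 106.395 now; the client offers that and keeps 43.605.

106.40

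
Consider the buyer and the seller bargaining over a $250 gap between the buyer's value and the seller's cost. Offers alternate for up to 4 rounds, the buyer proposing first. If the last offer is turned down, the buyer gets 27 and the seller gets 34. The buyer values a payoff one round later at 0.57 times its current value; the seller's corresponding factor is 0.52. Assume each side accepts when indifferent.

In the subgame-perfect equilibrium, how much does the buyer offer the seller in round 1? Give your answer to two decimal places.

90.27

Work backward from the last round.
Round 4 (the seller proposes): the buyer gets 27 if talks fail, so the seller offers 27 and keeps 223.
Round 3 (the buyer proposes): the seller can get 223 next round, worth 0.52 × 223 = 115.96 now; the buyer offers that and keeps 134.04.
Round 2 (the seller proposes): the buyer can get 134.04 next round, worth 0.57 × 134.04 = 76.4028 now. The seller offers 76.4028 and keeps 250 − 76.4028 = 173.5972.
Round 1 (the buyer proposes): the seller can get 173.5972 next round, worth 0.52 × 173.5972 = 90.270544 now, so the buyer offers 90.270544, keeping 159.729456.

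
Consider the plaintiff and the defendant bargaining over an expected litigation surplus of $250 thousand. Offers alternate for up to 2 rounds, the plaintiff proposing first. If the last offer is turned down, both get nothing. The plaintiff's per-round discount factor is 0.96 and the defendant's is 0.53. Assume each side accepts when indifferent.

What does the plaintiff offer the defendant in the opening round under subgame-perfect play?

Work backward from the last round.
Round 2 (the defendant proposes): the plaintiff will accept anything ≥ 0, so the defendant offers 0 and keeps 250.
Round 1 (the plaintiff proposes): the defendant can get 250 next round, worth 0.53 × 250 = 132.5 now. The plaintiff offers 132.5 and keeps 250 − 132.5 = 117.5.

132.5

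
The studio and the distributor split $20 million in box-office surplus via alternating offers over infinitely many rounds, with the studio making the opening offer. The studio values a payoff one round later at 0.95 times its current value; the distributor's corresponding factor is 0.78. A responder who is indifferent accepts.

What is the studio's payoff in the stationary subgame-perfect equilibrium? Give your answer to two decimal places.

In a stationary SPE each proposer offers the other exactly their discounted continuation value.
If the studio keeps x when proposing and the distributor keeps y when proposing, then x = 20 − 0.78y and y = 20 − 0.95x.
Solving: x = 20(1 − 0.78) / (1 − 0.95·0.78) = 4.4 / 0.259 ≈ 16.9884.
The distributor gets 20 − 16.9884 ≈ 3.0116.

16.99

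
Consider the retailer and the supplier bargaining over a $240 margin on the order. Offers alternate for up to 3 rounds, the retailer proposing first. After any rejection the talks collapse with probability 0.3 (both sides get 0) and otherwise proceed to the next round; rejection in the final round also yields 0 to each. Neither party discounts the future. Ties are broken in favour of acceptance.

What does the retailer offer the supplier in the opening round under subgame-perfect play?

By backward induction:
Round 3 (the retailer proposes): rejection yields 0 for the supplier; the retailer offers 0 and keeps 240.
Round 2 (the supplier proposes): rejecting gives the retailer an expected 0.7 × 240 = 168. The supplier offers 168 and keeps 240 − 168 = 72.
Round 1 (the retailer proposes): rejecting gives the supplier an expected 0.7 × 72 = 50.4, so the retailer offers 50.4, keeping 189.6.

50.4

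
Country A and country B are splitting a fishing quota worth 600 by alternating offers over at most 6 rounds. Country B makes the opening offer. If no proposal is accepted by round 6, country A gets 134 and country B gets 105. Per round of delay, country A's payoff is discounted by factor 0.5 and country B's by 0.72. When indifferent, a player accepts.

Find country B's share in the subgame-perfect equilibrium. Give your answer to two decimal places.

453.68

Round 6 (country A proposes): country B gets 105 if talks fail, so country A offers 105 and keeps 495.
Round 5 (country B proposes): country A can get 495 next round, worth 0.5 × 495 = 247.5 now; country B offers that and keeps 352.5.
Round 4 (country A proposes): country B can get 352.5 next round, worth 0.72 × 352.5 = 253.8 now; country A offers that and keeps 346.2.
Round 3 (country B proposes): country A can get 346.2 next round, worth 0.5 × 346.2 = 173.1 now, so country B offers 173.1, keeping 426.9.
Round 2 (country A proposes): country B can get 426.9 next round, worth 0.72 × 426.9 = 307.368 now. Country A offers 307.368 and keeps 600 − 307.368 = 292.632.
Round 1 (country B proposes): country A can get 292.632 next round, worth 0.5 × 292.632 = 146.316 now, so country B offers 146.316, keeping 453.684.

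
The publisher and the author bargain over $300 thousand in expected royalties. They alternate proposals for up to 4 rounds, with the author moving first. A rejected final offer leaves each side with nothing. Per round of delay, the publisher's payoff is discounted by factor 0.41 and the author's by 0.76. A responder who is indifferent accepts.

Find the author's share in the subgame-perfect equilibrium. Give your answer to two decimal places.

By backward induction:
Round 4 (the publisher proposes): the author will accept anything ≥ 0, so the publisher offers 0 and keeps 300.
Round 3 (the author proposes): the publisher can get 300 next round, worth 0.41 × 300 = 123 now. The author offers 123 and keeps 300 − 123 = 177.
Round 2 (the publisher proposes): the author can get 177 next round, worth 0.76 × 177 = 134.52 now, so the publisher offers 134.52, keeping 165.48.
Round 1 (the author proposes): the publisher can get 165.48 next round, worth 0.41 × 165.48 = 67.8468 now; the author offers that and keeps 232.1532.

232.15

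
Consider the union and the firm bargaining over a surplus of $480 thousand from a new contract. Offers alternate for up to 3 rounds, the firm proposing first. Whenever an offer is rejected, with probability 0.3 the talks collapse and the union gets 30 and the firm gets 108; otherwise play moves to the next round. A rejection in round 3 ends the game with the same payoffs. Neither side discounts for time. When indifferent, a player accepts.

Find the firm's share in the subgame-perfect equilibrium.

378.18

Round 3 (the firm proposes): the union gets 30 if talks fail, so the firm offers 30 and keeps 450.
Round 2 (the union proposes): rejecting gives the firm an expected 0.7 × 450 + 0.3 × 108 = 347.4; the union offers that and keeps 132.6.
Round 1 (the firm proposes): rejecting gives the union an expected 0.7 × 132.6 + 0.3 × 30 = 101.82; the firm offers that and keeps 378.18.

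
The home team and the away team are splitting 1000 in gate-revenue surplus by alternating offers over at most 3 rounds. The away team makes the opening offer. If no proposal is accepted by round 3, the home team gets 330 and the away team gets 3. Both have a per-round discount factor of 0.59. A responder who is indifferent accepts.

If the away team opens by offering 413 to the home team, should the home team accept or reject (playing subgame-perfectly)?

Round 3 (the away team proposes): the home team gets 330 if talks fail, so the away team offers 330 and keeps 670.
Round 2 (the home team proposes): the away team can get 670 next round, worth 0.59 × 670 = 395.3 now, so the home team offers 395.3, keeping 604.7.
So by rejecting in round 1, the home team gets 604.7 next round, worth 0.59 × 604.7 = 356.773 now.
Offer 413 ≥ 356.773, so the home team accepts.

Accept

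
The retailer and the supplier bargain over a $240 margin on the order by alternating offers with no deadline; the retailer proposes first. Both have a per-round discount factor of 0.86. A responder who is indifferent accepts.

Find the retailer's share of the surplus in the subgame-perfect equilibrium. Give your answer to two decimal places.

129.03

Let x be the retailer's share when the retailer proposes and y be the supplier's share when the supplier proposes.
The supplier accepts iff offered ≥ 0.86·y, so x = 240 − 0.86y. Symmetrically y = 240 − 0.86x.
Substituting: x = 240 − 0.86(240 − 0.86x), giving x(1 − 0.86·0.86) = 240(1 − 0.86).
So x = 240 × 0.14 / 0.2604 ≈ 129.0323, and the supplier receives 240 − x ≈ 110.9677.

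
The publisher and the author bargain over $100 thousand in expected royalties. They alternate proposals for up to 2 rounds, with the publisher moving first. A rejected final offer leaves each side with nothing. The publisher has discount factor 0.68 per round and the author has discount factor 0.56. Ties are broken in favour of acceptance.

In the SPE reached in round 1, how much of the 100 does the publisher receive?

Solve by backward induction from round 2.
Round 2 (the author proposes): the publisher will accept anything ≥ 0, so the author offers 0 and keeps 100.
Round 1 (the publisher proposes): the author can get 100 next round, worth 0.56 × 100 = 56 now, so the publisher offers 56, keeping 44.

44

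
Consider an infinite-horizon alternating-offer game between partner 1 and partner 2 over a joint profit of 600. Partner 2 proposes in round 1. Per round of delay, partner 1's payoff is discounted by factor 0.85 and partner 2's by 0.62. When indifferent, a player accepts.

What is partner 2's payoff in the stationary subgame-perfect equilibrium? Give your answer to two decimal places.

190.27

In a stationary SPE each proposer offers the other exactly their discounted continuation value.
If partner 2 keeps x when proposing and partner 1 keeps y when proposing, then x = 600 − 0.85y and y = 600 − 0.62x.
Solving: x = 600(1 − 0.85) / (1 − 0.62·0.85) = 90 / 0.473 ≈ 190.2748.
Partner 1 gets 600 − 190.2748 ≈ 409.7252.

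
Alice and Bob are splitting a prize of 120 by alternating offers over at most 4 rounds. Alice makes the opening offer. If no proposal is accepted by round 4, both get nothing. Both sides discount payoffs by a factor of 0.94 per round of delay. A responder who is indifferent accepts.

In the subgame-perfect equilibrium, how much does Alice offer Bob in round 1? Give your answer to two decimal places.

Solve by backward induction from round 4.
Round 4 (Bob proposes): Alice will accept anything ≥ 0, so Bob offers 0 and keeps 120.
Round 3 (Alice proposes): Bob can get 120 next round, worth 0.94 × 120 = 112.8 now; Alice offers that and keeps 7.2.
Round 2 (Bob proposes): Alice can get 7.2 next round, worth 0.94 × 7.2 = 6.768 now, so Bob offers 6.768, keeping 113.232.
Round 1 (Alice proposes): Bob can get 113.232 next round, worth 0.94 × 113.232 = 106.43808 now, so Alice offers 106.43808, keeping 13.56192.

106.44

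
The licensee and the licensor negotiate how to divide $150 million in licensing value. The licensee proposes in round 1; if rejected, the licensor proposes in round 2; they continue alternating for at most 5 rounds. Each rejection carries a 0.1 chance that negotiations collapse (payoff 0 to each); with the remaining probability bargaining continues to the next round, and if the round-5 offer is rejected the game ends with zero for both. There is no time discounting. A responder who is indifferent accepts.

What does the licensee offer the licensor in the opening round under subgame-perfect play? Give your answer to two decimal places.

24.44

Round 5 (the licensee proposes): rejection yields 0 for the licensor; the licensee offers 0 and keeps 150.
Round 4 (the licensor proposes): rejecting gives the licensee an expected 0.9 × 150 = 135; the licensor offers that and keeps 15.
Round 3 (the licensee proposes): rejecting gives the licensor an expected 0.9 × 15 = 13.5, so the licensee offers 13.5, keeping 136.5.
Round 2 (the licensor proposes): rejecting gives the licensee an expected 0.9 × 136.5 = 122.85; the licensor offers that and keeps 27.15.
Round 1 (the licensee proposes): rejecting gives the licensor an expected 0.9 × 27.15 = 24.435; the licensee offers that and keeps 125.565.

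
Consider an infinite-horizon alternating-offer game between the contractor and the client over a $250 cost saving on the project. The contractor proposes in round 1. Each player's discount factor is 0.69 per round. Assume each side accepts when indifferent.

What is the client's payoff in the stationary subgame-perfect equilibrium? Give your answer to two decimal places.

102.07

In a stationary SPE each proposer offers the other exactly their discounted continuation value.
If the contractor keeps x when proposing and the client keeps y when proposing, then x = 250 − 0.69y and y = 250 − 0.69x.
Solving: x = 250(1 − 0.69) / (1 − 0.69·0.69) = 77.5 / 0.5239 ≈ 147.9290.
The client gets 250 − 147.9290 ≈ 102.0710.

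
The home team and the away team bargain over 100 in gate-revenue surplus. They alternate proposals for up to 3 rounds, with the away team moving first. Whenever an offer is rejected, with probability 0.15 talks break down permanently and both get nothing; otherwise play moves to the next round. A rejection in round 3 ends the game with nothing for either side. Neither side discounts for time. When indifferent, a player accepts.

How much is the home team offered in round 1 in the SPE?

12.75

Round 3 (the away team proposes): the home team will accept anything ≥ 0, so the away team offers 0 and keeps 100.
Round 2 (the home team proposes): rejecting gives the away team an expected 0.85 × 100 = 85, so the home team offers 85, keeping 15.
Round 1 (the away team proposes): rejecting gives the home team an expected 0.85 × 15 = 12.75. The away team offers 12.75 and keeps 100 − 12.75 = 87.25.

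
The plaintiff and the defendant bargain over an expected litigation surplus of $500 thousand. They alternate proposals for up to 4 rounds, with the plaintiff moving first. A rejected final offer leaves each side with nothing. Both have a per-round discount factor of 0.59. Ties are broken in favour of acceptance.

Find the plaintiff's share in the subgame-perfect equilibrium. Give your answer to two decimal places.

276.36

Solve by backward induction from round 4.
Round 4 (the defendant proposes): rejection yields 0 for the plaintiff; the defendant offers 0 and keeps 500.
Round 3 (the plaintiff proposes): the defendant can get 500 next round, worth 0.59 × 500 = 295 now. The plaintiff offers 295 and keeps 500 − 295 = 205.
Round 2 (the defendant proposes): the plaintiff can get 205 next round, worth 0.59 × 205 = 120.95 now, so the defendant offers 120.95, keeping 379.05.
Round 1 (the plaintiff proposes): the defendant can get 379.05 next round, worth 0.59 × 379.05 = 223.6395 now. The plaintiff offers 223.6395 and keeps 500 − 223.6395 = 276.3605.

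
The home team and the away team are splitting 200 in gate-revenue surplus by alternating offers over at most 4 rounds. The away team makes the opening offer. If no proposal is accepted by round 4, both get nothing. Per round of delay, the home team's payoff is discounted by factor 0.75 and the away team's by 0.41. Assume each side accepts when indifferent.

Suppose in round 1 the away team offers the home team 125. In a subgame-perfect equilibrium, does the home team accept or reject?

Reject

Work out the home team's continuation value if the offer is rejected.
Round 4 (the home team proposes): rejection yields 0 for the away team; the home team offers 0 and keeps 200.
Round 3 (the away team proposes): the home team can get 200 next round, worth 0.75 × 200 = 150 now; the away team offers that and keeps 50.
Round 2 (the home team proposes): the away team can get 50 next round, worth 0.41 × 50 = 20.5 now, so the home team offers 20.5, keeping 179.5.
So by rejecting in round 1, the home team gets 179.5 next round, worth 0.75 × 179.5 = 134.625 now.
Offer 125 < 134.625, so the home team rejects.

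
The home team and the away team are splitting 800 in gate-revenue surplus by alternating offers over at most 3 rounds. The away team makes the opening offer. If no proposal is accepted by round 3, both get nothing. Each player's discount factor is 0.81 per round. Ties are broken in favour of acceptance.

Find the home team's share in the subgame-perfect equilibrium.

Round 3 (the away team proposes): the home team will accept anything ≥ 0, so the away team offers 0 and keeps 800.
Round 2 (the home team proposes): the away team can get 800 next round, worth 0.81 × 800 = 648 now. The home team offers 648 and keeps 800 − 648 = 152.
Round 1 (the away team proposes): the home team can get 152 next round, worth 0.81 × 152 = 123.12 now, so the away team offers 123.12, keeping 676.88.

123.12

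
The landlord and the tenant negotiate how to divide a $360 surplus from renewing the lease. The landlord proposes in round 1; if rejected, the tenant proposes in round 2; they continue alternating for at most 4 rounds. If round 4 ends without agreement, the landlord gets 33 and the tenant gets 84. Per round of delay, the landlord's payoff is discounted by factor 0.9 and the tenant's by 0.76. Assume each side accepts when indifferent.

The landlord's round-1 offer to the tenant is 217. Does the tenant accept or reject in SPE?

Round 4 (the tenant proposes): the landlord gets 33 if talks fail, so the tenant offers 33 and keeps 327.
Round 3 (the landlord proposes): the tenant can get 327 next round, worth 0.76 × 327 = 248.52 now. The landlord offers 248.52 and keeps 360 − 248.52 = 111.48.
Round 2 (the tenant proposes): the landlord can get 111.48 next round, worth 0.9 × 111.48 = 100.332 now, so the tenant offers 100.332, keeping 259.668.
So by rejecting in round 1, the tenant gets 259.668 next round, worth 0.76 × 259.668 = 197.34768 now.
Offer 217 ≥ 197.34768, so the tenant accepts.

Accept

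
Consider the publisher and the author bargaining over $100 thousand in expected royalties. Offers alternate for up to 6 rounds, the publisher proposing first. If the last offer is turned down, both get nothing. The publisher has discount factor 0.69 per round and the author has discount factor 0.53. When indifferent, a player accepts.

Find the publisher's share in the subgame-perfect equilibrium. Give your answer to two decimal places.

70.47

By backward induction:
Round 6 (the author proposes): the publisher will accept anything ≥ 0, so the author offers 0 and keeps 100.
Round 5 (the publisher proposes): the author can get 100 next round, worth 0.53 × 100 = 53 now; the publisher offers that and keeps 47.
Round 4 (the author proposes): the publisher can get 47 next round, worth 0.69 × 47 = 32.43 now; the author offers that and keeps 67.57.
Round 3 (the publisher proposes): the author can get 67.57 next round, worth 0.53 × 67.57 = 35.8121 now. The publisher offers 35.8121 and keeps 100 − 35.8121 = 64.1879.
Round 2 (the author proposes): the publisher can get 64.1879 next round, worth 0.69 × 64.1879 = 44.289651 now; the author offers that and keeps 55.710349.
Round 1 (the publisher proposes): the author can get 55.710349 next round, worth 0.53 × 55.710349 = 29.52648497 now, so the publisher offers 29.52648497, keeping 70.47351503.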